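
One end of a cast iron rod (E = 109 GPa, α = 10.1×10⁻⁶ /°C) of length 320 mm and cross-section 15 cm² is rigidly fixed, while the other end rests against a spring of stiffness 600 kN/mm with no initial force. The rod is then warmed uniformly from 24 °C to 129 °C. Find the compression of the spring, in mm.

δ ≈ 0.156 mm

If the spring were absent the rod would lengthen by αΔT L = 10.1×10⁻⁶ × 105 × 320 = 0.3394 mm.
With a force P in the spring, the elastic change of the rod is PL/(AE) and that of the spring is P/k; compatibility requires their sum to equal δ_free.
So P = δ_free / [L/(AE) + 1/k] = 0.3394 / [ 320/(1500×109×10³) + 1/(600×10³) ].
P = 0.3394 / 3.624×10⁻⁶ = 93650 N.
Spring compression = P/k = 93650/(600×10³) = 0.1561 mm.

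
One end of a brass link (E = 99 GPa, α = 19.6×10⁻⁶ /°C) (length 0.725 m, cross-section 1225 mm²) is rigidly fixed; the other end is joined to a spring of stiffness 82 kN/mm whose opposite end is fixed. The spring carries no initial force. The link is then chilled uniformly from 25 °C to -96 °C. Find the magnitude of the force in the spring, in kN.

The unrestrained thermal change is αΔT L = 19.6×10⁻⁶ × 121 × 725 = 1.719 mm.
Let P be the tensile force in the spring. The link extends elastically by PL/(AE) and the spring stretches by P/k; together these equal δ_free.
So P = δ_free / [L/(AE) + 1/k] = 1.719 / [ 725/(1225×99×10³) + 1/(82×10³) ].
P = 1.719 / 1.817×10⁻⁵ = 94610 N.

P ≈ 94.6 kN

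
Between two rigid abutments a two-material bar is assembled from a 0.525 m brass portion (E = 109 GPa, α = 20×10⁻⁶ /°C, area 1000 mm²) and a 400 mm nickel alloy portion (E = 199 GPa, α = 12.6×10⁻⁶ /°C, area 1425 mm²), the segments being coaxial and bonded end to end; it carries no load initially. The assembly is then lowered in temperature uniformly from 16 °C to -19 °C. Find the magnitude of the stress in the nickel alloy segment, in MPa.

With the walls removed the bar would change length by δ_free = Σ αᵢΔT Lᵢ = 20×10⁻⁶×35×525 + 12.6×10⁻⁶×35×400 = 0.5439 mm.
Since the ends are fixed, an axial force P builds up, equal in every segment, with P · Σ Lᵢ/(AᵢEᵢ) = δ_free.
The series flexibility is Σ Lᵢ/(AᵢEᵢ) = 525/(1000×109×10³) + 400/(1425×199×10³) = 6.227×10⁻⁶ mm/N.
So P = 0.5439 / 6.227×10⁻⁶ = 87.34 kN, tensile.
σ_{nickel alloy} = P / A = 87340 / 1425 = 61.29 MPa.

σ ≈ 61.3 MPa (tensile)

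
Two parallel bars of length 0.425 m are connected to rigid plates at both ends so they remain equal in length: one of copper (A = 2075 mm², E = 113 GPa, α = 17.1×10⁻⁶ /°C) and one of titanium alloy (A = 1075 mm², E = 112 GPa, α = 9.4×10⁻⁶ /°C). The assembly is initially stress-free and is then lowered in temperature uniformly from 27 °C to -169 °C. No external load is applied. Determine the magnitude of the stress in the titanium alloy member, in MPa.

Equilibrium of a rigid end plate with no external load gives equal and opposite internal forces ±P in the two members. Since α_{copper} > α_{titanium alloy}, cooling drives the copper into tension and the titanium alloy into compression.
Equating the net (thermal + elastic) strains gives |α₁ − α₂|·ΔT = P·[1/(A₁E₁) + 1/(A₂E₂)].
|α₁ − α₂|·ΔT = 7.7×10⁻⁶ × 196 = 0.001509.
1/(A₁E₁) + 1/(A₂E₂) = 1/(2075×113×10³) + 1/(1075×112×10³) = 1.257×10⁻⁸ N⁻¹.
So P = 0.001509 / 1.257×10⁻⁸ = 120.1 kN.
σ_{titanium alloy} = P/A₂ = 120100/1075 = 111.7 MPa, compressive.

σ ≈ 112 MPa (compressive)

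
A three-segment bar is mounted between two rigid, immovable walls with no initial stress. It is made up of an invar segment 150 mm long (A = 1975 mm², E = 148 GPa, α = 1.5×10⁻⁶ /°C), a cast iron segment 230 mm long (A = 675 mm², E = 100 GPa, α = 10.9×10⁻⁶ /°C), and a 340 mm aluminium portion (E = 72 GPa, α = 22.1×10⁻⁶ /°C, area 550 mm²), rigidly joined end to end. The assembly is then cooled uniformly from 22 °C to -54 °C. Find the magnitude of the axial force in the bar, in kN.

With the walls removed the bar would change length by δ_free = Σ αᵢΔT Lᵢ = 1.5×10⁻⁶×76×150 + 10.9×10⁻⁶×76×230 + 22.1×10⁻⁶×76×340 = 0.7787 mm.
The rigid supports impose zero overall length change; the single axial force P common to all segments must satisfy P Σ Lᵢ/(AᵢEᵢ) = δ_free.
Σ Lᵢ/(AᵢEᵢ) = 150/(1975×148×10³) + 230/(675×100×10³) + 340/(550×72×10³) = 1.251×10⁻⁵ mm/N.
Hence P = δ_free / Σ(L/AE) = 0.7787/1.251×10⁻⁵ = 62.26 kN (tensile).

P ≈ 62.3 kN (tensile)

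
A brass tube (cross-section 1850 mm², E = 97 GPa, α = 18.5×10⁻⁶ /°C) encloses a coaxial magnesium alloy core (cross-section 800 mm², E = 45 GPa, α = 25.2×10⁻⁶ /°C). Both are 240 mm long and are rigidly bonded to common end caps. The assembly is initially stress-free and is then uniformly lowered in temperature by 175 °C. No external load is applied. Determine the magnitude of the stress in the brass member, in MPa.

The magnesium alloy has the larger α, so on cooling it would change length more than the brass if both were free. The rigid plates force a common final length, so the magnesium alloy is put into tension and the brass into compression, with equal and opposite forces P (no external load).
Equating the net (thermal + elastic) strains gives |α₁ − α₂|·ΔT = P·[1/(A₁E₁) + 1/(A₂E₂)].
|α₁ − α₂|·ΔT = 6.7×10⁻⁶ × 175 = 0.001172.
1/(A₁E₁) + 1/(A₂E₂) = 1/(1850×97×10³) + 1/(800×45×10³) = 3.335×10⁻⁸ N⁻¹.
So P = 0.001172 / 3.335×10⁻⁸ = 35.16 kN.
σ_{brass} = P/A₁ = 35160/1850 = 19 MPa, compressive.

σ ≈ 19 MPa (compressive)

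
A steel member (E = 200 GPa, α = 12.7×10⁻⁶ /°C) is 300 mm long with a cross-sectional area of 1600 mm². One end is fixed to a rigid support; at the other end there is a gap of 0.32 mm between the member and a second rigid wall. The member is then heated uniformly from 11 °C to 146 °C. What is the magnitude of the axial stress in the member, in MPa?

σ ≈ 130 MPa (compressive)

If the wall were absent the member would grow by αΔT L = 12.7×10⁻⁶ × 135 × 300 = 0.5143 mm.
The gap closes (δ_free > 0.32 mm) and the wall then resists a further 0.5143 − 0.32 = 0.1943 mm of expansion.
So σ = E(δ_free − g)/L = 200×10³ × 0.1943/300 = 129.6 MPa.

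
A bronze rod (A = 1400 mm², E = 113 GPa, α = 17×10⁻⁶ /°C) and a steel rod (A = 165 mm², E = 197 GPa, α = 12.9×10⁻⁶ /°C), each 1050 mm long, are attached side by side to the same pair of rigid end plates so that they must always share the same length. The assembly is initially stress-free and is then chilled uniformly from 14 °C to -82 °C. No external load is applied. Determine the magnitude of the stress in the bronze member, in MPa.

σ ≈ 7.58 MPa (tensile)

Equilibrium of a rigid end plate with no external load gives equal and opposite internal forces ±P in the two members. Since α_{bronze} > α_{steel}, cooling drives the bronze into tension and the steel into compression.
Setting the final lengths equal and cancelling L: (α₁ − α₂)ΔT = P/(A₁E₁) + P/(A₂E₂).
|α₁ − α₂|·ΔT = 4.1×10⁻⁶ × 96 = 0.0003936.
1/(A₁E₁) + 1/(A₂E₂) = 1/(1400×113×10³) + 1/(165×197×10³) = 3.709×10⁻⁸ N⁻¹.
P = 0.0003936 / 3.709×10⁻⁸ = 10610 N = 10.61 kN.
σ_{bronze} = P/A₁ = 10610/1400 = 7.581 MPa, tensile.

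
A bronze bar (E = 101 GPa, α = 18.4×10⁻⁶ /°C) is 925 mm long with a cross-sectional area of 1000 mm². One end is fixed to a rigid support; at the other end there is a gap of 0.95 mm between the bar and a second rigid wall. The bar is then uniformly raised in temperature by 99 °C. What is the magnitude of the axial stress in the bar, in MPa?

If the wall were absent the bar would grow by αΔT L = 18.4×10⁻⁶ × 99 × 925 = 1.685 mm.
This exceeds the 0.95 mm gap, so the wall pushes back. The portion of expansion that must be recovered elastically is δ_free − gap = 1.685 − 0.95 = 0.735 mm.
So σ = E(δ_free − g)/L = 101×10³ × 0.735/925 = 80.25 MPa.

σ ≈ 80.3 MPa (compressive)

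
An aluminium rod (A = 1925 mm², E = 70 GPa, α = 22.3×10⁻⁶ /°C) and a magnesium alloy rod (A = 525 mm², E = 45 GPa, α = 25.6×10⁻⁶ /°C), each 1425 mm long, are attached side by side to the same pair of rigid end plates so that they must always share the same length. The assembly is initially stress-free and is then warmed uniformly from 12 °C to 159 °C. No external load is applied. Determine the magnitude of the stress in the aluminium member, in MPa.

σ ≈ 5.07 MPa (tensile)

Equilibrium of a rigid end plate with no external load gives equal and opposite internal forces ±P in the two members. Since α_{magnesium alloy} > α_{aluminium}, heating drives the magnesium alloy into compression and the aluminium into tension.
Setting the final lengths equal and cancelling L: (α₁ − α₂)ΔT = P/(A₁E₁) + P/(A₂E₂).
|α₁ − α₂|·ΔT = 3.3×10⁻⁶ × 147 = 0.0004851.
1/(A₁E₁) + 1/(A₂E₂) = 1/(1925×70×10³) + 1/(525×45×10³) = 4.975×10⁻⁸ N⁻¹.
P = 0.0004851 / 4.975×10⁻⁸ = 9751 N = 9.751 kN.
σ_{aluminium} = P/A₁ = 9751/1925 = 5.065 MPa, tensile.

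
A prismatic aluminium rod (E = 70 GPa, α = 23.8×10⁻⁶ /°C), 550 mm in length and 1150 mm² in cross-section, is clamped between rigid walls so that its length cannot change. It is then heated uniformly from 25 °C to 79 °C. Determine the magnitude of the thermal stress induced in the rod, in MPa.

σ ≈ 90 MPa (compressive)

Because both ends are immovable the net strain is zero, and the suppressed thermal strain is αΔT = 23.8×10⁻⁶ × 54 = 1285.2×10⁻⁶.
The stress required to suppress this strain is σ = Eε = 70×10³ × 1285.2×10⁻⁶ = 89.96 MPa, compressive since the rod is trying to expand.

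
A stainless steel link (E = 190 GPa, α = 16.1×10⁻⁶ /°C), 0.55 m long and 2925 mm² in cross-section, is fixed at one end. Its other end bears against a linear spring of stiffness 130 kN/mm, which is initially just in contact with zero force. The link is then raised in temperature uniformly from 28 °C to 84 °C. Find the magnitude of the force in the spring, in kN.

Free thermal expansion: δ_free = αΔT L = 16.1×10⁻⁶ × 56 × 550 = 0.4959 mm.
Let P be the compressive force at the spring. The link shortens elastically by PL/(AE) and the spring compresses by P/k; together these equal δ_free.
P [ L/(AE) + 1/k ] = δ_free → P [ 550/(2925×190×10³) + 1/(130×10³) ] = 0.4959.
P = 0.4959 / 8.682×10⁻⁶ = 57120 N.

P ≈ 57.1 kN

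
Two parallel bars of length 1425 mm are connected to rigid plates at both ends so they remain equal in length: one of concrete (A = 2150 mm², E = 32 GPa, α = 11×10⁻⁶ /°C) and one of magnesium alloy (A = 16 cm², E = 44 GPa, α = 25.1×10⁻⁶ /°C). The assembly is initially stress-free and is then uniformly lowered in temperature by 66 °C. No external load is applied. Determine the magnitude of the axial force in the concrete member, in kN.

P ≈ 32.4 kN (compressive in the concrete)

Both members must finish at the same length. With the larger α, the magnesium alloy tends to over-contract; the plates restrain it, putting the magnesium alloy in tension and the concrete in compression. With no external load the two internal forces are equal and opposite, magnitude P.
Compatibility of the two members (thermal + elastic change equal): (α₁ − α₂)ΔT = P·[1/(A₁E₁) + 1/(A₂E₂)].
|α₁ − α₂|·ΔT = 14.1×10⁻⁶ × 66 = 0.0009306.
1/(A₁E₁) + 1/(A₂E₂) = 1/(2150×32×10³) + 1/(1600×44×10³) = 2.874×10⁻⁸ N⁻¹.
So P = 0.0009306 / 2.874×10⁻⁸ = 32.38 kN.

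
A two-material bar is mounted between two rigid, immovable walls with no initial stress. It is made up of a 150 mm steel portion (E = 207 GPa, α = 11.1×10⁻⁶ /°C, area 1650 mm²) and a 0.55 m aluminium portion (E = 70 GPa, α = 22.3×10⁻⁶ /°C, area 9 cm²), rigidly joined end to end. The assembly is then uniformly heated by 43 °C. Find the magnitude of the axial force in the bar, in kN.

P ≈ 65.3 kN (compressive)

If the supports were absent, the total length change would be Σ αᵢΔT Lᵢ = 11.1×10⁻⁶×43×150 + 22.3×10⁻⁶×43×550 = 0.599 mm.
The walls prevent any net length change, so an axial force P (same in every segment) develops. Compatibility: P · Σ Lᵢ/(AᵢEᵢ) = δ_free.
The series flexibility is Σ Lᵢ/(AᵢEᵢ) = 150/(1650×207×10³) + 550/(900×70×10³) = 9.169×10⁻⁶ mm/N.
So P = 0.599 / 9.169×10⁻⁶ = 65.33 kN, compressive.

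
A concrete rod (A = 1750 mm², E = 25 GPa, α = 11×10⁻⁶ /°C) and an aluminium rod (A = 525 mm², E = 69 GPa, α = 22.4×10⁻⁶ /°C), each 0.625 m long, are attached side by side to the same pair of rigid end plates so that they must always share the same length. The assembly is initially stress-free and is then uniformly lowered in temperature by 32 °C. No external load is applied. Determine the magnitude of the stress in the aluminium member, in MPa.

σ ≈ 13.8 MPa (tensile)

Both members must finish at the same length. With the larger α, the aluminium tends to over-contract; the plates restrain it, putting the aluminium in tension and the concrete in compression. With no external load the two internal forces are equal and opposite, magnitude P.
Setting the final lengths equal and cancelling L: (α₁ − α₂)ΔT = P/(A₁E₁) + P/(A₂E₂).
|α₁ − α₂|·ΔT = 11.4×10⁻⁶ × 32 = 0.0003648.
1/(A₁E₁) + 1/(A₂E₂) = 1/(1750×25×10³) + 1/(525×69×10³) = 5.046×10⁻⁸ N⁻¹.
P = 0.0003648 / 5.046×10⁻⁸ = 7229 N = 7.229 kN.
σ_{aluminium} = P/A₂ = 7229/525 = 13.77 MPa, tensile.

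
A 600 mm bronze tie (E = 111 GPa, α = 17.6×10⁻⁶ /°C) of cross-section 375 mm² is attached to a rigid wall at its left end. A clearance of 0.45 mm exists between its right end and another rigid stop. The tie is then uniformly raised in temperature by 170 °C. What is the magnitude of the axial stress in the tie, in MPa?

σ ≈ 249 MPa (compressive)

If the wall were absent the tie would grow by αΔT L = 17.6×10⁻⁶ × 170 × 600 = 1.795 mm.
This exceeds the 0.45 mm gap, so the wall pushes back. The portion of expansion that must be recovered elastically is δ_free − gap = 1.795 − 0.45 = 1.345 mm.
That suppressed elongation corresponds to σ = E·Δ/L = 111×10³ × 1.345/600 = 248.9 MPa.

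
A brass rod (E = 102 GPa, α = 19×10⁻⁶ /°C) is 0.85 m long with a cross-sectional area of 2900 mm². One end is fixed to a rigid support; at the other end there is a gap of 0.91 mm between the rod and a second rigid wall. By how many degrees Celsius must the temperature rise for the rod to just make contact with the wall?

ΔT ≈ 56.3 °C

The gap closes when αΔT L = 0.91 mm, since the rod is still unstressed at that instant.
ΔT = 0.91 / (19×10⁻⁶ × 850) = 56.35 °C.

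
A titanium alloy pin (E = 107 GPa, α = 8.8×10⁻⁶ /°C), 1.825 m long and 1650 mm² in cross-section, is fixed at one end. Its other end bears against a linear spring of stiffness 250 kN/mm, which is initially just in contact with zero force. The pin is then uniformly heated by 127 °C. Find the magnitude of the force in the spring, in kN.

The unrestrained thermal change is αΔT L = 8.8×10⁻⁶ × 127 × 1825 = 2.04 mm.
Let P be the compressive force at the spring. The pin shortens elastically by PL/(AE) and the spring compresses by P/k; together these equal δ_free.
So P = δ_free / [L/(AE) + 1/k] = 2.04 / [ 1825/(1650×107×10³) + 1/(250×10³) ].
P = 2.04 / 1.434×10⁻⁵ = 142300 N.

P ≈ 142 kN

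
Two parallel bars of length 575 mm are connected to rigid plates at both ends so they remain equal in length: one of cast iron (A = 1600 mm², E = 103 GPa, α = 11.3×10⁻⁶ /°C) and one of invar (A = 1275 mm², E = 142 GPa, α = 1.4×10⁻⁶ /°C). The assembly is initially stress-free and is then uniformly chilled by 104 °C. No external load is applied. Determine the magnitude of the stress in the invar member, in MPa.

Both members must finish at the same length. With the larger α, the cast iron tends to over-contract; the plates restrain it, putting the cast iron in tension and the invar in compression. With no external load the two internal forces are equal and opposite, magnitude P.
Setting the final lengths equal and cancelling L: (α₁ − α₂)ΔT = P/(A₁E₁) + P/(A₂E₂).
|α₁ − α₂|·ΔT = 9.9×10⁻⁶ × 104 = 0.00103.
1/(A₁E₁) + 1/(A₂E₂) = 1/(1600×103×10³) + 1/(1275×142×10³) = 1.159×10⁻⁸ N⁻¹.
P = 0.00103 / 1.159×10⁻⁸ = 88830 N = 88.83 kN.
σ_{invar} = P/A₂ = 88830/1275 = 69.67 MPa, compressive.

σ ≈ 69.7 MPa (compressive)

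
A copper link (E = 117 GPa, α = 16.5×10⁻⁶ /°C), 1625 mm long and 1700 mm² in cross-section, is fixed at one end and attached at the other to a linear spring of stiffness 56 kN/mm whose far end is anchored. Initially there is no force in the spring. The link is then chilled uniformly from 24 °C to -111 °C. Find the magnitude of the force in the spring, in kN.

The unrestrained thermal change is αΔT L = 16.5×10⁻⁶ × 135 × 1625 = 3.62 mm.
Let P be the tensile force in the spring. The link extends elastically by PL/(AE) and the spring stretches by P/k; together these equal δ_free.
So P = δ_free / [L/(AE) + 1/k] = 3.62 / [ 1625/(1700×117×10³) + 1/(56×10³) ].
P = 3.62 / 2.603×10⁻⁵ = 139100 N.

P ≈ 139 kN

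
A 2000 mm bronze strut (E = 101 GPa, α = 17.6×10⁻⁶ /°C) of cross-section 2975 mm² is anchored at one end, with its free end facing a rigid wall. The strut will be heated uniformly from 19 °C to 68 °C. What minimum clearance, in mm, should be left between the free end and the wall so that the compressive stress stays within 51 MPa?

With no wall the strut would lengthen by αΔT L = 17.6×10⁻⁶ × 49 × 2000 = 1.725 mm.
A stress of 51 MPa corresponds to the wall pushing the strut back by σL/E = 51×2000/(101×10³) = 1.01 mm.
So the gap has to take up the difference, g_min = δ_free − σL/E = 1.725 − 1.01 = 0.7149 mm.

g ≈ 0.715 mm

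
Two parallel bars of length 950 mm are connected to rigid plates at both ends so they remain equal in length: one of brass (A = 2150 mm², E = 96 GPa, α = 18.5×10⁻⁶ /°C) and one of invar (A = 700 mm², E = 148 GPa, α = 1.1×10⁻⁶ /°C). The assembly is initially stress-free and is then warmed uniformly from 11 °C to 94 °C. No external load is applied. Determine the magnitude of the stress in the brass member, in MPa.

Equilibrium of a rigid end plate with no external load gives equal and opposite internal forces ±P in the two members. Since α_{brass} > α_{invar}, heating drives the brass into compression and the invar into tension.
Equating the net (thermal + elastic) strains gives |α₁ − α₂|·ΔT = P·[1/(A₁E₁) + 1/(A₂E₂)].
|α₁ − α₂|·ΔT = 17.4×10⁻⁶ × 83 = 0.001444.
1/(A₁E₁) + 1/(A₂E₂) = 1/(2150×96×10³) + 1/(700×148×10³) = 1.45×10⁻⁸ N⁻¹.
P = 0.001444 / 1.45×10⁻⁸ = 99620 N = 99.62 kN.
σ_{brass} = P/A₁ = 99620/2150 = 46.33 MPa, compressive.

σ ≈ 46.3 MPa (compressive)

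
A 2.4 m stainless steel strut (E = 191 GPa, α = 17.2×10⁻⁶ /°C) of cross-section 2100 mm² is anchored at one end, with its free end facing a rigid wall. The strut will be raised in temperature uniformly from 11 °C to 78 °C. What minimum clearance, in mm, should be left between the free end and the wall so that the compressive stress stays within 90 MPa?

With no wall the strut would lengthen by αΔT L = 17.2×10⁻⁶ × 67 × 2400 = 2.766 mm.
A stress of 90 MPa corresponds to the wall pushing the strut back by σL/E = 90×2400/(191×10³) = 1.131 mm.
The gap must absorb the remainder: g_min = 2.766 − 1.131 = 1.635 mm.

g ≈ 1.63 mm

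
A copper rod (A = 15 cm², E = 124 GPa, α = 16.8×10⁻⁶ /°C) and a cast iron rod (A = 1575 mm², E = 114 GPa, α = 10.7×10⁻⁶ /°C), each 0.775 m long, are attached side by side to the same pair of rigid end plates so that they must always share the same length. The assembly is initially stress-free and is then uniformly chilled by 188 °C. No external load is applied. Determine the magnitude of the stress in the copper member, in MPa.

Both members must finish at the same length. With the larger α, the copper tends to over-contract; the plates restrain it, putting the copper in tension and the cast iron in compression. With no external load the two internal forces are equal and opposite, magnitude P.
Compatibility of the two members (thermal + elastic change equal): (α₁ − α₂)ΔT = P·[1/(A₁E₁) + 1/(A₂E₂)].
|α₁ − α₂|·ΔT = 6.1×10⁻⁶ × 188 = 0.001147.
1/(A₁E₁) + 1/(A₂E₂) = 1/(1500×124×10³) + 1/(1575×114×10³) = 1.095×10⁻⁸ N⁻¹.
So P = 0.001147 / 1.095×10⁻⁸ = 104.8 kN.
σ_{copper} = P/A₁ = 104800/1500 = 69.85 MPa, tensile.

σ ≈ 69.8 MPa (tensile)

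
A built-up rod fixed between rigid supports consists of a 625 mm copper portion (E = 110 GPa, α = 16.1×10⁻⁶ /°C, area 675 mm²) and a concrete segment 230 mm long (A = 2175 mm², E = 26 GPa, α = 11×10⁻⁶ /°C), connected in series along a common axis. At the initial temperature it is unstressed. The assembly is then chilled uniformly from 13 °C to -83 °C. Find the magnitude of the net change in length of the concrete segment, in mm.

With the walls removed the bar would change length by δ_free = Σ αᵢΔT Lᵢ = 16.1×10⁻⁶×96×625 + 11×10⁻⁶×96×230 = 1.209 mm.
The rigid supports impose zero overall length change; the single axial force P common to all segments must satisfy P Σ Lᵢ/(AᵢEᵢ) = δ_free.
Σ Lᵢ/(AᵢEᵢ) = 625/(675×110×10³) + 230/(2175×26×10³) = 1.248×10⁻⁵ mm/N.
Hence P = δ_free / Σ(L/AE) = 1.209/1.248×10⁻⁵ = 96.83 kN (tensile).
For the concrete segment, free thermal change = 11×10⁻⁶×96×230 = 0.2429 mm and elastic change from P = 96830×230/(2175×26×10³) = 0.3938 mm; these oppose, so the net change is 0.151 mm (segment lengthens).

|ΔL| ≈ 0.151 mm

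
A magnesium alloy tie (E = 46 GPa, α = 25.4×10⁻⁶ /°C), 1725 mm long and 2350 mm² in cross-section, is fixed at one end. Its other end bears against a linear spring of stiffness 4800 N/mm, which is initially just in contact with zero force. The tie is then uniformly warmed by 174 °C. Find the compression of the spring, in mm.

δ ≈ 7.08 mm

If the spring were absent the tie would lengthen by αΔT L = 25.4×10⁻⁶ × 174 × 1725 = 7.624 mm.
With a force P in the spring, the elastic change of the tie is PL/(AE) and that of the spring is P/k; compatibility requires their sum to equal δ_free.
P [ L/(AE) + 1/k ] = δ_free → P [ 1725/(2350×46×10³) + 1/(4800) ] = 7.624.
P = 7.624 / 0.0002243 = 33990 N.
Spring compression = P/k = 33990/(4800) = 7.081 mm.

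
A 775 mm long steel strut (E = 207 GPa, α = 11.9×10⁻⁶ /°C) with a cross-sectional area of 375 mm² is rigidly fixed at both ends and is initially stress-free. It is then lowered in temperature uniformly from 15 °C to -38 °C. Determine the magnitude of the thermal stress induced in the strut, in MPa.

With length fixed, the mechanical strain must cancel the thermal strain αΔT = 11.9×10⁻⁶ × 53 = 630.7×10⁻⁶.
The stress required to suppress this strain is σ = Eε = 207×10³ × 630.7×10⁻⁶ = 130.6 MPa, tensile since the strut is trying to contract.

σ ≈ 131 MPa (tensile)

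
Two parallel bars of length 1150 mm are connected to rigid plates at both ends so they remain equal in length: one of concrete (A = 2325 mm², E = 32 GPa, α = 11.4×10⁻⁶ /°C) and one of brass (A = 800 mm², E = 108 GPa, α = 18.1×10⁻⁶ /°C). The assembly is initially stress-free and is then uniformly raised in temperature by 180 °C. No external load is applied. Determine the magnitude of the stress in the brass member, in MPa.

σ ≈ 60.3 MPa (compressive)

Both members must finish at the same length. With the larger α, the brass tends to over-expand; the plates restrain it, putting the brass in compression and the concrete in tension. With no external load the two internal forces are equal and opposite, magnitude P.
Compatibility of the two members (thermal + elastic change equal): (α₁ − α₂)ΔT = P·[1/(A₁E₁) + 1/(A₂E₂)].
|α₁ − α₂|·ΔT = 6.7×10⁻⁶ × 180 = 0.001206.
1/(A₁E₁) + 1/(A₂E₂) = 1/(2325×32×10³) + 1/(800×108×10³) = 2.501×10⁻⁸ N⁻¹.
So P = 0.001206 / 2.501×10⁻⁸ = 48.21 kN.
σ_{brass} = P/A₂ = 48210/800 = 60.26 MPa, compressive.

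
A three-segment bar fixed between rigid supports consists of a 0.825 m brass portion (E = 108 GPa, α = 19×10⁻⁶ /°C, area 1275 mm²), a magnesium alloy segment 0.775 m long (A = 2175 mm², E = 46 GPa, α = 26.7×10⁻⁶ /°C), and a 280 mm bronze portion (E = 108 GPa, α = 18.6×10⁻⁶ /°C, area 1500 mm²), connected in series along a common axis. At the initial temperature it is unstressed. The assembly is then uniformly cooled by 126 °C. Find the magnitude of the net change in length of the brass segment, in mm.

|ΔL| ≈ 0.0543 mm

If the supports were absent, the total length change would be Σ αᵢΔT Lᵢ = 19×10⁻⁶×126×825 + 26.7×10⁻⁶×126×775 + 18.6×10⁻⁶×126×280 = 5.239 mm.
The walls prevent any net length change, so an axial force P (same in every segment) develops. Compatibility: P · Σ Lᵢ/(AᵢEᵢ) = δ_free.
The series flexibility is Σ Lᵢ/(AᵢEᵢ) = 825/(1275×108×10³) + 775/(2175×46×10³) + 280/(1500×108×10³) = 1.547×10⁻⁵ mm/N.
Hence P = δ_free / Σ(L/AE) = 5.239/1.547×10⁻⁵ = 338.7 kN (tensile).
For the brass segment, free thermal change = 19×10⁻⁶×126×825 = 1.975 mm and elastic change from P = 338700×825/(1275×108×10³) = 2.029 mm; these oppose, so the net change is 0.0543 mm (segment lengthens).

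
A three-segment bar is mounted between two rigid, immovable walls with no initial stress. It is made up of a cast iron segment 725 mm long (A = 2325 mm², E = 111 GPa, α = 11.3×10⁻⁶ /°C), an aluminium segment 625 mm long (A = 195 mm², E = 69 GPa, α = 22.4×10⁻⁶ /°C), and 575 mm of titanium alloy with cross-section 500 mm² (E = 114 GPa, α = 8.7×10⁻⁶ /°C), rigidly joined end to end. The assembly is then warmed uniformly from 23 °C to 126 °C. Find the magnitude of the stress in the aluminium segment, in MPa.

σ ≈ 242 MPa (compressive)

Free thermal expansion of the whole bar: Σ αᵢΔT Lᵢ = 11.3×10⁻⁶×103×725 + 22.4×10⁻⁶×103×625 + 8.7×10⁻⁶×103×575 = 2.801 mm.
The walls prevent any net length change, so an axial force P (same in every segment) develops. Compatibility: P · Σ Lᵢ/(AᵢEᵢ) = δ_free.
Σ Lᵢ/(AᵢEᵢ) = 725/(2325×111×10³) + 625/(195×69×10³) + 575/(500×114×10³) = 5.935×10⁻⁵ mm/N.
So P = 2.801 / 5.935×10⁻⁵ = 47.2 kN, compressive.
σ_{aluminium} = P / A = 47200 / 195 = 242 MPa.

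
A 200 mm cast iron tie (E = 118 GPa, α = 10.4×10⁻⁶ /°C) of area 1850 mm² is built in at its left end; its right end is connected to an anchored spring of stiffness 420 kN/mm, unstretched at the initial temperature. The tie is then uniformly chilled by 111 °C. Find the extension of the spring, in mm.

δ ≈ 0.167 mm

The unrestrained thermal change is αΔT L = 10.4×10⁻⁶ × 111 × 200 = 0.2309 mm.
With a force P in the spring, the elastic change of the tie is PL/(AE) and that of the spring is P/k; compatibility requires their sum to equal δ_free.
P [ L/(AE) + 1/k ] = δ_free → P [ 200/(1850×118×10³) + 1/(420×10³) ] = 0.2309.
P = 0.2309 / 3.297×10⁻⁶ = 70020 N.
Spring extension = P/k = 70020/(420×10³) = 0.1667 mm.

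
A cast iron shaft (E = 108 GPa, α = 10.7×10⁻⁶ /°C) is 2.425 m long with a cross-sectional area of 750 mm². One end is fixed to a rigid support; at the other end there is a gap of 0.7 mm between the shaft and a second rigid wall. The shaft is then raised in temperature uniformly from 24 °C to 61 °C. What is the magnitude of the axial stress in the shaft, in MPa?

If the wall were absent the shaft would grow by αΔT L = 10.7×10⁻⁶ × 37 × 2425 = 0.9601 mm.
After closing the 0.7 mm clearance, 0.9601 − 0.7 = 0.2601 mm of expansion remains to be suppressed by the wall.
Compatibility: PL/(AE) = 0.2601 mm, so σ = P/A = E × (0.2601/2425) = 11.58 MPa.

σ ≈ 11.6 MPa (compressive)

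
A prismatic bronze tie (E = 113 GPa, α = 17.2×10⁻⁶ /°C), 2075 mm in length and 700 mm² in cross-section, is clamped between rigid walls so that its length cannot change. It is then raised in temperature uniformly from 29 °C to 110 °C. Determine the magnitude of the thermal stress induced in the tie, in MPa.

σ ≈ 157 MPa (compressive)

The supports are rigid, so the total axial strain is zero. The restrained thermal strain is ε = αΔT = 17.2×10⁻⁶ × 81 = 1393.2×10⁻⁶.
Hence σ = E·αΔT = 113×10³ × 1393.2×10⁻⁶ = 157.4 MPa, compressive.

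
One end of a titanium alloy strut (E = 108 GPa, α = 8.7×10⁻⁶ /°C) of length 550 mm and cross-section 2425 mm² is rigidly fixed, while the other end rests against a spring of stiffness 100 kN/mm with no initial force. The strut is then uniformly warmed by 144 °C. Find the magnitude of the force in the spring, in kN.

The unrestrained thermal change is αΔT L = 8.7×10⁻⁶ × 144 × 550 = 0.689 mm.
Let P be the compressive force at the spring. The strut shortens elastically by PL/(AE) and the spring compresses by P/k; together these equal δ_free.
So P = δ_free / [L/(AE) + 1/k] = 0.689 / [ 550/(2425×108×10³) + 1/(100×10³) ].
P = 0.689 / 1.21×10⁻⁵ = 56950 N.

P ≈ 56.9 kN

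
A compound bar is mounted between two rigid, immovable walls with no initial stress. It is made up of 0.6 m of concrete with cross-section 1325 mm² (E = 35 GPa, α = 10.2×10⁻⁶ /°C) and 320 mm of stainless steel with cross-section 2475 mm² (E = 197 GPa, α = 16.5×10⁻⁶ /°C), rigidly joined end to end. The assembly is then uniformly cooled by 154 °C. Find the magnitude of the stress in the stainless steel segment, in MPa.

σ ≈ 52.2 MPa (tensile)

With the walls removed the bar would change length by δ_free = Σ αᵢΔT Lᵢ = 10.2×10⁻⁶×154×600 + 16.5×10⁻⁶×154×320 = 1.756 mm.
Since the ends are fixed, an axial force P builds up, equal in every segment, with P · Σ Lᵢ/(AᵢEᵢ) = δ_free.
The series flexibility is Σ Lᵢ/(AᵢEᵢ) = 600/(1325×35×10³) + 320/(2475×197×10³) = 1.359×10⁻⁵ mm/N.
Hence P = δ_free / Σ(L/AE) = 1.756/1.359×10⁻⁵ = 129.1 kN (tensile).
σ_{stainless steel} = P / A = 129100 / 2475 = 52.18 MPa.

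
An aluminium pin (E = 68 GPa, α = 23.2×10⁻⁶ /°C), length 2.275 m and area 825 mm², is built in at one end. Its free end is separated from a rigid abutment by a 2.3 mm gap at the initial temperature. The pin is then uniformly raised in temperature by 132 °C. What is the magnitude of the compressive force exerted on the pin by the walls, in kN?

P ≈ 115 kN

If the wall were absent the pin would grow by αΔT L = 23.2×10⁻⁶ × 132 × 2275 = 6.967 mm.
This exceeds the 2.3 mm gap, so the wall pushes back. The portion of expansion that must be recovered elastically is δ_free − gap = 6.967 − 2.3 = 4.667 mm.
That suppressed elongation corresponds to σ = E·Δ/L = 68×10³ × 4.667/2275 = 139.5 MPa.
Force on the wall = σA = 139.5 × 825 mm² = 115.1 kN.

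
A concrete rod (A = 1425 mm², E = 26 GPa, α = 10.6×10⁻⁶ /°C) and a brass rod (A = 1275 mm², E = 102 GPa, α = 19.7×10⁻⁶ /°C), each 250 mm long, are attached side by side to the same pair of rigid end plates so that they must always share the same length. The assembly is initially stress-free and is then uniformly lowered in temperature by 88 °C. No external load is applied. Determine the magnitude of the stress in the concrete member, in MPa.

σ ≈ 16.2 MPa (compressive)

Both members must finish at the same length. With the larger α, the brass tends to over-contract; the plates restrain it, putting the brass in tension and the concrete in compression. With no external load the two internal forces are equal and opposite, magnitude P.
Equating the net (thermal + elastic) strains gives |α₁ − α₂|·ΔT = P·[1/(A₁E₁) + 1/(A₂E₂)].
|α₁ − α₂|·ΔT = 9.1×10⁻⁶ × 88 = 0.0008008.
1/(A₁E₁) + 1/(A₂E₂) = 1/(1425×26×10³) + 1/(1275×102×10³) = 3.468×10⁻⁸ N⁻¹.
P = 0.0008008 / 3.468×10⁻⁸ = 23090 N = 23.09 kN.
σ_{concrete} = P/A₁ = 23090/1425 = 16.2 MPa, compressive.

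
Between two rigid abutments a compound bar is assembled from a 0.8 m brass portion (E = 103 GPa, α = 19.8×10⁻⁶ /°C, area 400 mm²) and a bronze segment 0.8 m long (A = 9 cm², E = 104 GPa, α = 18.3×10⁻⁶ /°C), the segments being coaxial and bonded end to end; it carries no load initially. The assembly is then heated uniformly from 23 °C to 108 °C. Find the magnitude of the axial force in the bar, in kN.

P ≈ 92.6 kN (compressive)

With the walls removed the bar would change length by δ_free = Σ αᵢΔT Lᵢ = 19.8×10⁻⁶×85×800 + 18.3×10⁻⁶×85×800 = 2.591 mm.
The rigid supports impose zero overall length change; the single axial force P common to all segments must satisfy P Σ Lᵢ/(AᵢEᵢ) = δ_free.
The series flexibility is Σ Lᵢ/(AᵢEᵢ) = 800/(400×103×10³) + 800/(900×104×10³) = 2.796×10⁻⁵ mm/N.
P = 2.591 / 2.796×10⁻⁵ = 92650 N = 92.65 kN, compressive.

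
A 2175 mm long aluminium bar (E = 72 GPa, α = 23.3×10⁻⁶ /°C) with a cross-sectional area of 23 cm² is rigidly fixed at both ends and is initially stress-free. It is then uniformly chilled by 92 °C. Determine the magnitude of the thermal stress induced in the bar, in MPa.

σ ≈ 154 MPa (tensile)

The supports are rigid, so the total axial strain is zero. The restrained thermal strain is ε = αΔT = 23.3×10⁻⁶ × 92 = 2143.6×10⁻⁶.
σ = EαΔT = 72×10³ × 23.3×10⁻⁶ × 92 = 154.3 MPa (tensile; the bar is trying to contract).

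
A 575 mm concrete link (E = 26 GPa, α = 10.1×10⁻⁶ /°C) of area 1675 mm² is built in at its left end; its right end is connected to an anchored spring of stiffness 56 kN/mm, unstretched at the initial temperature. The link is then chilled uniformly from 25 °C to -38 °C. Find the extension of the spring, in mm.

δ ≈ 0.21 mm

If the spring were absent the link would shorten by αΔT L = 10.1×10⁻⁶ × 63 × 575 = 0.3659 mm.
Let P be the tensile force in the spring. The link extends elastically by PL/(AE) and the spring stretches by P/k; together these equal δ_free.
P [ L/(AE) + 1/k ] = δ_free → P [ 575/(1675×26×10³) + 1/(56×10³) ] = 0.3659.
P = 0.3659 / 3.106×10⁻⁵ = 11780 N.
Spring extension = P/k = 11780/(56×10³) = 0.2103 mm.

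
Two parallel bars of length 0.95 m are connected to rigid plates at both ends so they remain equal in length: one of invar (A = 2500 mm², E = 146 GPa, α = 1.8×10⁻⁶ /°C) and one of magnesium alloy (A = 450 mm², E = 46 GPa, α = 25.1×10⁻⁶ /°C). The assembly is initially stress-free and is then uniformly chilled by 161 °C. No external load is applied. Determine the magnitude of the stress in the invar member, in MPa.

σ ≈ 29.4 MPa (compressive)

Equilibrium of a rigid end plate with no external load gives equal and opposite internal forces ±P in the two members. Since α_{magnesium alloy} > α_{invar}, cooling drives the magnesium alloy into tension and the invar into compression.
Setting the final lengths equal and cancelling L: (α₁ − α₂)ΔT = P/(A₁E₁) + P/(A₂E₂).
|α₁ − α₂|·ΔT = 23.3×10⁻⁶ × 161 = 0.003751.
1/(A₁E₁) + 1/(A₂E₂) = 1/(2500×146×10³) + 1/(450×46×10³) = 5.105×10⁻⁸ N⁻¹.
P = 0.003751 / 5.105×10⁻⁸ = 73480 N = 73.48 kN.
σ_{invar} = P/A₁ = 73480/2500 = 29.39 MPa, compressive.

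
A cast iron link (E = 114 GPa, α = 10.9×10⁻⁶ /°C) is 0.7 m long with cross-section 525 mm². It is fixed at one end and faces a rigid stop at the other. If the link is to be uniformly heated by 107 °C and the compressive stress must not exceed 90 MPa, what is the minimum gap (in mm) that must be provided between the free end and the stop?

Free expansion if unrestrained: δ_free = αΔT L = 10.9×10⁻⁶ × 107 × 700 = 0.8164 mm.
At the allowable stress the elastic shortening the wall may impose is σL/E = 90 × 700 / (114×10³) = 0.5526 mm.
So the gap has to take up the difference, g_min = δ_free − σL/E = 0.8164 − 0.5526 = 0.2638 mm.

g ≈ 0.264 mm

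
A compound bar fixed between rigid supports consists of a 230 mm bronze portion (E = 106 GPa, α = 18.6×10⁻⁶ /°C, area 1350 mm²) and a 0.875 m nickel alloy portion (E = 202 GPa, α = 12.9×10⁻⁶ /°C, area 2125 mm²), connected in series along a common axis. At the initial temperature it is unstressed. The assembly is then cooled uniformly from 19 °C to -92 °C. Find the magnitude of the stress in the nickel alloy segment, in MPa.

σ ≈ 223 MPa (tensile)

With the walls removed the bar would change length by δ_free = Σ αᵢΔT Lᵢ = 18.6×10⁻⁶×111×230 + 12.9×10⁻⁶×111×875 = 1.728 mm.
The rigid supports impose zero overall length change; the single axial force P common to all segments must satisfy P Σ Lᵢ/(AᵢEᵢ) = δ_free.
Σ Lᵢ/(AᵢEᵢ) = 230/(1350×106×10³) + 875/(2125×202×10³) = 3.646×10⁻⁶ mm/N.
Hence P = δ_free / Σ(L/AE) = 1.728/3.646×10⁻⁶ = 473.9 kN (tensile).
σ_{nickel alloy} = P / A = 473900 / 2125 = 223 MPa.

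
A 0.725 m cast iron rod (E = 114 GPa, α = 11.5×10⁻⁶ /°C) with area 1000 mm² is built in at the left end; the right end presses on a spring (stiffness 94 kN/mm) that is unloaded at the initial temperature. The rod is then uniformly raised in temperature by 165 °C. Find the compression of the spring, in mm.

Free thermal expansion: δ_free = αΔT L = 11.5×10⁻⁶ × 165 × 725 = 1.376 mm.
Let P be the compressive force at the spring. The rod shortens elastically by PL/(AE) and the spring compresses by P/k; together these equal δ_free.
P [ L/(AE) + 1/k ] = δ_free → P [ 725/(1000×114×10³) + 1/(94×10³) ] = 1.376.
P = 1.376 / 1.7×10⁻⁵ = 80930 N.
Spring compression = P/k = 80930/(94×10³) = 0.861 mm.

δ ≈ 0.861 mm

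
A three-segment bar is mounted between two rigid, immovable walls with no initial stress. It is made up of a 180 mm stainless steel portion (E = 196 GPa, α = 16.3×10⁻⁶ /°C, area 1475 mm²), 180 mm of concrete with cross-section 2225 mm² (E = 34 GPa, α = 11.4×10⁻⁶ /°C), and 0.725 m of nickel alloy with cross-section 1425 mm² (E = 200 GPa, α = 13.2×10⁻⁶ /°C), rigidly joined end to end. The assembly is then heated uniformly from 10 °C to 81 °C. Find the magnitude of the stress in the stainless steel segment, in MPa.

σ ≈ 126 MPa (compressive)

If the supports were absent, the total length change would be Σ αᵢΔT Lᵢ = 16.3×10⁻⁶×71×180 + 11.4×10⁻⁶×71×180 + 13.2×10⁻⁶×71×725 = 1.033 mm.
Since the ends are fixed, an axial force P builds up, equal in every segment, with P · Σ Lᵢ/(AᵢEᵢ) = δ_free.
Σ Lᵢ/(AᵢEᵢ) = 180/(1475×196×10³) + 180/(2225×34×10³) + 725/(1425×200×10³) = 5.546×10⁻⁶ mm/N.
P = 1.033 / 5.546×10⁻⁶ = 186400 N = 186.4 kN, compressive.
σ_{stainless steel} = P / A = 186400 / 1475 = 126.3 MPa.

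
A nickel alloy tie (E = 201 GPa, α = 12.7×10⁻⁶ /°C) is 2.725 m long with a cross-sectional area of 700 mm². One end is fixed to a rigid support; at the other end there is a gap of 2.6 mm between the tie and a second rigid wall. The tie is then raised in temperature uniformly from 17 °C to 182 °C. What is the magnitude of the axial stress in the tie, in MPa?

σ ≈ 229 MPa (compressive)

Free thermal elongation = αΔT L = 12.7×10⁻⁶ × 165 × 2725 = 5.71 mm.
After closing the 2.6 mm clearance, 5.71 − 2.6 = 3.11 mm of expansion remains to be suppressed by the wall.
So σ = E(δ_free − g)/L = 201×10³ × 3.11/2725 = 229.4 MPa.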